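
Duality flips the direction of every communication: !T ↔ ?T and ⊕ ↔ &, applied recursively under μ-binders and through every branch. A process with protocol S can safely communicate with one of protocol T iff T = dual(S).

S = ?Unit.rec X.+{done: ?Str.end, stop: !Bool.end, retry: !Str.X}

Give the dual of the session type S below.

?Unit → !Unit
  rec X → rec X  (rec unchanged)
    +{done,stop,retry} → &{done,stop,retry}  (select→offer)
      • done:
        ?Str → !Str
          dual(end) = end
      • stop:
        !Bool → ?Bool
          dual(end) = end
      • retry:
        !Str → ?Str
          dual(X) = X

!Unit.rec X.&{done: !Str.end, stop: ?Bool.end, retry: ?Str.X}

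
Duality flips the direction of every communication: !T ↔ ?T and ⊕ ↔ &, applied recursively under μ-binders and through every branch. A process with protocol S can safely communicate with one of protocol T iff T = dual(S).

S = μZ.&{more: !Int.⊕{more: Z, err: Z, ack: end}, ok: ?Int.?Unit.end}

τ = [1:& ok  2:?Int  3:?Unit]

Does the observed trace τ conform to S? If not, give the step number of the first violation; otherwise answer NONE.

step 1: & ok  ok  cont: ?Int.?Unit.end
step 2: ?Int  ok  cont: ?Unit.end
step 3: ?Unit  ok  cont: end
all 3 steps conform

NONE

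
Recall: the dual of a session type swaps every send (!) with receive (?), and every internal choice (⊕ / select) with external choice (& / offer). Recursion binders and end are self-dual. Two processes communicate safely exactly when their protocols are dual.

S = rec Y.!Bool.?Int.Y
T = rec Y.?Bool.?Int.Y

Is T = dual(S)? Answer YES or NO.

rec Y ‖ rec Y  match (rec unchanged)
  !Bool ‖ ?Bool  match
    ?Int ‖ ?Int  ✗ same direction on both sides — not dual

NO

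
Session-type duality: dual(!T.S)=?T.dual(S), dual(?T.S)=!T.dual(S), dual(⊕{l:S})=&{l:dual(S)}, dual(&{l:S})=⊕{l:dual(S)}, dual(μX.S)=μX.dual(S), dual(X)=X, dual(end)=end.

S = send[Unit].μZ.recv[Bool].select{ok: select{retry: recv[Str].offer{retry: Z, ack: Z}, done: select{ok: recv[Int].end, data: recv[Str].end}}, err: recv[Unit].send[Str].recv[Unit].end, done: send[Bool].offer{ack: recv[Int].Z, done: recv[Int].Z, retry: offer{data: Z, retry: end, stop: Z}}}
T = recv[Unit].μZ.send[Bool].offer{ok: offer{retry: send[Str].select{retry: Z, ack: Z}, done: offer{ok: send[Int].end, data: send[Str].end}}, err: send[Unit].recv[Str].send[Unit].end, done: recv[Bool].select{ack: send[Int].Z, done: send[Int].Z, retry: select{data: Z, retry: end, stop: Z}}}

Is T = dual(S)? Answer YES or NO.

send[Unit] ‖ recv[Unit]  ✓
  μZ ‖ μZ  ✓ (binder kept)
    recv[Bool] ‖ send[Bool]  ✓
      select{ok,err,done} ‖ offer{ok,err,done}  ✓ labels match
        • ok:
          select{retry,done} ‖ offer{retry,done}  ✓ labels match
            • retry:
              recv[Str] ‖ send[Str]  ✓
                offer{retry,ack} ‖ select{retry,ack}  ✓ labels match
                  • retry:
                    Z ‖ Z  ✓
                  • ack:
                    Z ‖ Z  ✓
            • done:
              select{ok,data} ‖ offer{ok,data}  ✓ labels match
                • ok:
                  recv[Int] ‖ send[Int]  ✓
                    end ‖ end  ✓
                • data:
                  recv[Str] ‖ send[Str]  ✓
                    end ‖ end  ✓
        • err:
          recv[Unit] ‖ send[Unit]  ✓
            send[Str] ‖ recv[Str]  ✓
              recv[Unit] ‖ send[Unit]  ✓
                end ‖ end  ✓
        • done:
          send[Bool] ‖ recv[Bool]  ✓
            offer{ack,done,retry} ‖ select{ack,done,retry}  ✓ labels match
              • ack:
                recv[Int] ‖ send[Int]  ✓
                  Z ‖ Z  ✓
              • done:
                recv[Int] ‖ send[Int]  ✓
                  Z ‖ Z  ✓
              • retry:
                offer{data,retry,stop} ‖ select{data,retry,stop}  ✓ labels match
                  • data:
                    Z ‖ Z  ✓
                  • retry:
                    end ‖ end  ✓
                  • stop:
                    Z ‖ Z  ✓

YES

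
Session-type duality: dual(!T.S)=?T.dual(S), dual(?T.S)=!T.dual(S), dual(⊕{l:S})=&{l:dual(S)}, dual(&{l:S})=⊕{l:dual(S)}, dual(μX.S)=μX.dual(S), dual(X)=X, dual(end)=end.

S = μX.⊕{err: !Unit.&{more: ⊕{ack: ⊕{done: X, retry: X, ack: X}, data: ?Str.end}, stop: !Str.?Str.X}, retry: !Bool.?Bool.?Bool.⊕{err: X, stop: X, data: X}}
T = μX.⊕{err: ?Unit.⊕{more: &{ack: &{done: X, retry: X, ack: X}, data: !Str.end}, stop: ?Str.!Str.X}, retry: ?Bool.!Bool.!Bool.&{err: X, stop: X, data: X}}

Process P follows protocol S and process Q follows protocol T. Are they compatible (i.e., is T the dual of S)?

μX vs μX  ✓ (rec unchanged)
  ⊕{err,retry} vs ⊕{err,retry}  ✗ choice polarity not flipped — not dual

NO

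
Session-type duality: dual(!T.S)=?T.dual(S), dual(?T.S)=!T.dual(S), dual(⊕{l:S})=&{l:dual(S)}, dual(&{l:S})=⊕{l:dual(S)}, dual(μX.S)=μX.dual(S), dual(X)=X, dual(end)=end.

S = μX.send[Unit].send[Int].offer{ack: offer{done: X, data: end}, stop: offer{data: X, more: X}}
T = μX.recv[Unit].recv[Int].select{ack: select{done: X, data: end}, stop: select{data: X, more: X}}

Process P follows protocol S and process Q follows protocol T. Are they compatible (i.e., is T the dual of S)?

YES

μX vs μX  match (μ self-dual)
  send[Unit] vs recv[Unit]  match
    send[Int] vs recv[Int]  match
      offer{ack,stop} vs select{ack,stop}  match labels match
        [ack]
          offer{done,data} vs select{done,data}  match labels match
            [done]
              X vs X  match
            [data]
              end vs end  match
        [stop]
          offer{data,more} vs select{data,more}  match labels match
            [data]
              X vs X  match
            [more]
              X vs X  match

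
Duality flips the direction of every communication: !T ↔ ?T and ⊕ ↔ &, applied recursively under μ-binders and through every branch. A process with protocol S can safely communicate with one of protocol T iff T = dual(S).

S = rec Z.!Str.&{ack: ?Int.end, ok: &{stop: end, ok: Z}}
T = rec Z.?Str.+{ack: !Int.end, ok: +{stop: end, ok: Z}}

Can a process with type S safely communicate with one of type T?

rec Z vs rec Z  ✓ (binder kept)
  !Str vs ?Str  ✓
    &{ack,ok} vs +{ack,ok}  ✓ same labels
      [ack]
        ?Int vs !Int  ✓
          end vs end  ✓
      [ok]
        &{stop,ok} vs +{stop,ok}  ✓ same labels
          [stop]
            end vs end  ✓
          [ok]
            Z vs Z  ✓

YES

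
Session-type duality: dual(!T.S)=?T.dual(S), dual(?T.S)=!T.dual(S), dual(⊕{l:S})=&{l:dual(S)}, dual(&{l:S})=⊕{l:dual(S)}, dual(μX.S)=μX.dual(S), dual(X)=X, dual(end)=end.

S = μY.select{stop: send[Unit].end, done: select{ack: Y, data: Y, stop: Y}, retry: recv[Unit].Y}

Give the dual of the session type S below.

μY ↦ μY  (binder kept)
  select{stop,done,retry} ↦ offer{stop,done,retry}  (internal→external)
    case stop:
      send[Unit] ↦ recv[Unit]
        end ↦ end
    case done:
      select{ack,data,stop} ↦ offer{ack,data,stop}  (internal→external)
        case ack:
          Y ↦ Y
        case data:
          Y ↦ Y
        case stop:
          Y ↦ Y
    case retry:
      recv[Unit] ↦ send[Unit]
        Y ↦ Y

μY.offer{stop: recv[Unit].end, done: offer{ack: Y, data: Y, stop: Y}, retry: send[Unit].Y}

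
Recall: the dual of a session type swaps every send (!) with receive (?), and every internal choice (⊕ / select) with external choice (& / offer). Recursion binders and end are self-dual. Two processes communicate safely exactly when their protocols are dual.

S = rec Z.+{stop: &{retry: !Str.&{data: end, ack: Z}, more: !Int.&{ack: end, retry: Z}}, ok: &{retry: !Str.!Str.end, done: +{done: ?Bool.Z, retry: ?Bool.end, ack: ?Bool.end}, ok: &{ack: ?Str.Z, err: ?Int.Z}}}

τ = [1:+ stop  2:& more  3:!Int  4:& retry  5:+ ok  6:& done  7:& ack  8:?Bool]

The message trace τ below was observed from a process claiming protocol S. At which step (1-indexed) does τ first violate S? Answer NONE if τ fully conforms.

7

@1 + stop  ok  cont: &{retry: !Str.&{data: end, ack: rec Z.…}, more: !Int.&{ack: end, retry: rec Z.…}}
@2 & more  ok  cont: !Int.&{ack: end, retry: rec Z.…}
@3 !Int  ok  cont: &{ack: end, retry: rec Z.…}
@4 & retry  ok  cont: rec Z.…
@5 + ok  ok  cont: &{retry: !Str.!Str.end, done: +{done: ?Bool.rec Z.…, retry: ?Bool.end, ack: ?Bool.end}, ok: &{ack: ?Str.rec Z.…, err: ?Int.rec Z.…}}
@6 & done  ok  cont: +{done: ?Bool.rec Z.…, retry: ?Bool.end, ack: ?Bool.end}
@7 got & ack, protocol expects + done or + retry or + ack  ✗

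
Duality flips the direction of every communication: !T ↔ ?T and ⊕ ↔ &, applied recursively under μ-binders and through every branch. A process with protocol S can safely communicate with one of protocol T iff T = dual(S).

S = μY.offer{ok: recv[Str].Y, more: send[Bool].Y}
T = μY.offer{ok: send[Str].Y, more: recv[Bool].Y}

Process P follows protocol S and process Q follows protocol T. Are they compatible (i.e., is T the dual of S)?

μY ‖ μY  match (rec unchanged)
  offer{ok,more} ‖ offer{ok,more}  ✗ choice polarity not flipped — not dual

NO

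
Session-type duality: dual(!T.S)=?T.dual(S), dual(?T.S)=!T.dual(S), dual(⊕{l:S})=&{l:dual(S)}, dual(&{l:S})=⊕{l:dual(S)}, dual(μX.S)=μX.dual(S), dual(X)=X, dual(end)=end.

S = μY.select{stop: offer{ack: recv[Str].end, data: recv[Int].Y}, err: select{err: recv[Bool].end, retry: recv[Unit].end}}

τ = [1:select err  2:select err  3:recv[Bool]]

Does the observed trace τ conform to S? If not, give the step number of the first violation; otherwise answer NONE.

NONE

[1] select err  ✓  state: select{err: recv[Bool].end, retry: recv[Unit].end}
[2] select err  ✓  state: recv[Bool].end
[3] recv[Bool]  ✓  state: end
trace exhausted — no violation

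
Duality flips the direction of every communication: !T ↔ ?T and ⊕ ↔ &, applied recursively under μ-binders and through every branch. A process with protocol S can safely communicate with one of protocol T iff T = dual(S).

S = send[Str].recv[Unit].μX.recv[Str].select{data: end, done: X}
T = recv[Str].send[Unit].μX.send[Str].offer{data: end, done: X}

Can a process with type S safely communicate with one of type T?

send[Str] vs recv[Str]  ✓
  recv[Unit] vs send[Unit]  ✓
    μX vs μX  ✓ (rec unchanged)
      recv[Str] vs send[Str]  ✓
        select{data,done} vs offer{data,done}  ✓ same labels
          case data:
            end vs end  ✓
          case done:
            X vs X  ✓

YES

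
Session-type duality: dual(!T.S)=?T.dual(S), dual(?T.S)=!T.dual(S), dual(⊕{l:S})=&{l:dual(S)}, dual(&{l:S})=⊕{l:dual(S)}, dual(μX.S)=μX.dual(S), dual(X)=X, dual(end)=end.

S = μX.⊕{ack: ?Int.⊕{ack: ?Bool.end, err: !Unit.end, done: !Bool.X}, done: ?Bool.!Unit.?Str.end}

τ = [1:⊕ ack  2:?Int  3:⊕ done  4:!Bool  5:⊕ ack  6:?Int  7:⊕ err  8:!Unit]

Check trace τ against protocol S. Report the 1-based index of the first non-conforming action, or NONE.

step 1: ⊕ ack  match  now at ?Int.⊕{ack: ?Bool.end, err: !Unit.end, done: !Bool.μX.…}
step 2: ?Int  match  now at ⊕{ack: ?Bool.end, err: !Unit.end, done: !Bool.μX.…}
step 3: ⊕ done  match  now at !Bool.μX.…
step 4: !Bool  match  now at μX.…
step 5: ⊕ ack  match  now at ?Int.⊕{ack: ?Bool.end, err: !Unit.end, done: !Bool.μX.…}
step 6: ?Int  match  now at ⊕{ack: ?Bool.end, err: !Unit.end, done: !Bool.μX.…}
step 7: ⊕ err  match  now at !Unit.end
step 8: !Unit  match  now at end
all 8 steps conform

NONE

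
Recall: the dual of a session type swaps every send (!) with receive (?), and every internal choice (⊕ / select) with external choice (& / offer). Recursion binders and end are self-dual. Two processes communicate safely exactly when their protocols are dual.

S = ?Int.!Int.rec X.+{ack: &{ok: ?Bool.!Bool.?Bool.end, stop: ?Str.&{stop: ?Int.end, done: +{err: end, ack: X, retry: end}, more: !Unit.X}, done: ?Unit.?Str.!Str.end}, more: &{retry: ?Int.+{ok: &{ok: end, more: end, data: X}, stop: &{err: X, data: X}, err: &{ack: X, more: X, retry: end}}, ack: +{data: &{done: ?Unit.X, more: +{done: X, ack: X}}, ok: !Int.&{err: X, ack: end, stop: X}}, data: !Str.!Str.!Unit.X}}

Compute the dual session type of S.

?Int = !Int
  !Int = ?Int
    rec X = rec X  (rec unchanged)
      +{ack,more} = &{ack,more}  (internal→external)
        [ack]
          &{ok,stop,done} = +{ok,stop,done}  (&→⊕)
            [ok]
              ?Bool = !Bool
                !Bool = ?Bool
                  ?Bool = !Bool
                    end self-dual
            [stop]
              ?Str = !Str
                &{stop,done,more} = +{stop,done,more}  (&→⊕)
                  [stop]
                    ?Int = !Int
                      end self-dual
                  [done]
                    +{err,ack,retry} = &{err,ack,retry}  (internal→external)
                      [err]
                        end self-dual
                      [ack]
                        X self-dual
                      [retry]
                        end self-dual
                  [more]
                    !Unit = ?Unit
                      X self-dual
            [done]
              ?Unit = !Unit
                ?Str = !Str
                  !Str = ?Str
                    end self-dual
        [more]
          &{retry,ack,data} = +{retry,ack,data}  (&→⊕)
            [retry]
              ?Int = !Int
                +{ok,stop,err} = &{ok,stop,err}  (internal→external)
                  [ok]
                    &{ok,more,data} = +{ok,more,data}  (&→⊕)
                      [ok]
                        end self-dual
                      [more]
                        end self-dual
                      [data]
                        X self-dual
                  [stop]
                    &{err,data} = +{err,data}  (&→⊕)
                      [err]
                        X self-dual
                      [data]
                        X self-dual
                  [err]
                    &{ack,more,retry} = +{ack,more,retry}  (&→⊕)
                      [ack]
                        X self-dual
                      [more]
                        X self-dual
                      [retry]
                        end self-dual
            [ack]
              +{data,ok} = &{data,ok}  (internal→external)
                [data]
                  &{done,more} = +{done,more}  (&→⊕)
                    [done]
                      ?Unit = !Unit
                        X self-dual
                    [more]
                      +{done,ack} = &{done,ack}  (internal→external)
                        [done]
                          X self-dual
                        [ack]
                          X self-dual
                [ok]
                  !Int = ?Int
                    &{err,ack,stop} = +{err,ack,stop}  (&→⊕)
                      [err]
                        X self-dual
                      [ack]
                        end self-dual
                      [stop]
                        X self-dual
            [data]
              !Str = ?Str
                !Str = ?Str
                  !Unit = ?Unit
                    X self-dual

!Int.?Int.rec X.&{ack: +{ok: !Bool.?Bool.!Bool.end, stop: !Str.+{stop: !Int.end, done: &{err: end, ack: X, retry: end}, more: ?Unit.X}, done: !Unit.!Str.?Str.end}, more: +{retry: !Int.&{ok: +{ok: end, more: end, data: X}, stop: +{err: X, data: X}, err: +{ack: X, more: X, retry: end}}, ack: &{data: +{done: !Unit.X, more: &{done: X, ack: X}}, ok: ?Int.+{err: X, ack: end, stop: X}}, data: ?Str.?Str.?Unit.X}}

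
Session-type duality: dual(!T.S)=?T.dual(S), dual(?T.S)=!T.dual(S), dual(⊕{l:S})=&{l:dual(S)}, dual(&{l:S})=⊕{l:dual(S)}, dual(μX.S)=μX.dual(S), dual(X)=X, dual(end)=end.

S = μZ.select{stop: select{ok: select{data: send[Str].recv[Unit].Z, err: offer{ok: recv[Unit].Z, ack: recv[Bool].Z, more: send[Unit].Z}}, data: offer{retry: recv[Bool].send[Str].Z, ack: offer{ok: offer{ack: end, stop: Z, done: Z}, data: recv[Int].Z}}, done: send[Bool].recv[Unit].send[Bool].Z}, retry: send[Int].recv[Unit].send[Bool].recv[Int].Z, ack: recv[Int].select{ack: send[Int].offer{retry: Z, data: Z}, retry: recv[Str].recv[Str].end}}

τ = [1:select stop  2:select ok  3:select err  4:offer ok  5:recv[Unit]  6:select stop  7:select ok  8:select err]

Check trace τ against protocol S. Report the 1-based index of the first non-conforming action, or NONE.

NONE

[1] select stop  match  now at select{ok: select{data: send[Str].recv[Unit].μZ.…, err: offer{ok: recv[Unit].μZ.…, ack: recv[Bool].μZ.…, more: send[Unit].μZ.…}}, data: offer{retry: recv[Bool].send[Str].μZ.…, ack: offer{ok: offer{ack: end, stop: μZ.…, done: μZ.…}, data: recv[Int].μZ.…}}, done: send[Bool].recv[Unit].send[Bool].μZ.…}
[2] select ok  match  now at select{data: send[Str].recv[Unit].μZ.…, err: offer{ok: recv[Unit].μZ.…, ack: recv[Bool].μZ.…, more: send[Unit].μZ.…}}
[3] select err  match  now at offer{ok: recv[Unit].μZ.…, ack: recv[Bool].μZ.…, more: send[Unit].μZ.…}
[4] offer ok  match  now at recv[Unit].μZ.…
[5] recv[Unit]  match  now at μZ.…
[6] select stop  match  now at select{ok: select{data: send[Str].recv[Unit].μZ.…, err: offer{ok: recv[Unit].μZ.…, ack: recv[Bool].μZ.…, more: send[Unit].μZ.…}}, data: offer{retry: recv[Bool].send[Str].μZ.…, ack: offer{ok: offer{ack: end, stop: μZ.…, done: μZ.…}, data: recv[Int].μZ.…}}, done: send[Bool].recv[Unit].send[Bool].μZ.…}
[7] select ok  match  now at select{data: send[Str].recv[Unit].μZ.…, err: offer{ok: recv[Unit].μZ.…, ack: recv[Bool].μZ.…, more: send[Unit].μZ.…}}
[8] select err  match  now at offer{ok: recv[Unit].μZ.…, ack: recv[Bool].μZ.…, more: send[Unit].μZ.…}
all 8 steps conform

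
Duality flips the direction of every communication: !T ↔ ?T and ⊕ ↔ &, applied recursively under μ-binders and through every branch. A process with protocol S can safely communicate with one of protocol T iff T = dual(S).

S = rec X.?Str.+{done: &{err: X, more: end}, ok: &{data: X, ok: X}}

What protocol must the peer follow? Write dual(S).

rec X.!Str.&{done: +{err: X, more: end}, ok: +{data: X, ok: X}}

rec X → rec X  (binder kept)
  ?Str → !Str
    +{done,ok} → &{done,ok}  (select→offer)
      • done:
        &{err,more} → +{err,more}  (&→⊕)
          • err:
            X self-dual
          • more:
            end self-dual
      • ok:
        &{data,ok} → +{data,ok}  (&→⊕)
          • data:
            X self-dual
          • ok:
            X self-dual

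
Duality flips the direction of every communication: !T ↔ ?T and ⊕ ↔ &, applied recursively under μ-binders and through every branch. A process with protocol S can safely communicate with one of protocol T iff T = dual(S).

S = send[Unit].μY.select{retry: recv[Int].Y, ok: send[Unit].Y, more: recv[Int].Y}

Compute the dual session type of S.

send[Unit] → recv[Unit]
  μY → μY  (rec unchanged)
    select{retry,ok,more} → offer{retry,ok,more}  (⊕→&)
      case retry:
        recv[Int] → send[Int]
          dual(Y) = Y
      case ok:
        send[Unit] → recv[Unit]
          dual(Y) = Y
      case more:
        recv[Int] → send[Int]
          dual(Y) = Y

recv[Unit].μY.offer{retry: send[Int].Y, ok: recv[Unit].Y, more: send[Int].Y}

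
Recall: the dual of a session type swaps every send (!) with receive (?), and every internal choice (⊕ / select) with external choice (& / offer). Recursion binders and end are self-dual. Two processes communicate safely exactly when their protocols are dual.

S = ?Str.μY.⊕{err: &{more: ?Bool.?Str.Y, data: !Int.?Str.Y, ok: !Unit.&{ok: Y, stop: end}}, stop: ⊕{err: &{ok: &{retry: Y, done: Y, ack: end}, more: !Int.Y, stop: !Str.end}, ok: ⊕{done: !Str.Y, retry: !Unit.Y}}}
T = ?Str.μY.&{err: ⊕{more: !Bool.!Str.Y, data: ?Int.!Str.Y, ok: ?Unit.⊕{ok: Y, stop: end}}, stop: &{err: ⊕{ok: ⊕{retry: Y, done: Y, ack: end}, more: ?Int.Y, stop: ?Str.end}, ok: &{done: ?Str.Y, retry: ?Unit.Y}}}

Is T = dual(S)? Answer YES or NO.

NO

?Str vs ?Str  ✗ same direction on both sides — not dual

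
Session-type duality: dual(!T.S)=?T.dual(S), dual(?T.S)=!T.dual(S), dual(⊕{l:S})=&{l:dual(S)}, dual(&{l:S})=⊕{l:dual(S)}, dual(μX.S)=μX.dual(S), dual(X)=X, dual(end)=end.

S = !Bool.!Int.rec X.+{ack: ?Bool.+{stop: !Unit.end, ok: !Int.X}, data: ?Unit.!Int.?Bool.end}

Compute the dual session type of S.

?Bool.?Int.rec X.&{ack: !Bool.&{stop: ?Unit.end, ok: ?Int.X}, data: !Unit.?Int.!Bool.end}

!Bool = ?Bool
  !Int = ?Int
    rec X = rec X  (rec unchanged)
      +{ack,data} = &{ack,data}  (⊕→&)
        • ack:
          ?Bool = !Bool
            +{stop,ok} = &{stop,ok}  (⊕→&)
              • stop:
                !Unit = ?Unit
                  end self-dual
              • ok:
                !Int = ?Int
                  X self-dual
        • data:
          ?Unit = !Unit
            !Int = ?Int
              ?Bool = !Bool
                end self-dual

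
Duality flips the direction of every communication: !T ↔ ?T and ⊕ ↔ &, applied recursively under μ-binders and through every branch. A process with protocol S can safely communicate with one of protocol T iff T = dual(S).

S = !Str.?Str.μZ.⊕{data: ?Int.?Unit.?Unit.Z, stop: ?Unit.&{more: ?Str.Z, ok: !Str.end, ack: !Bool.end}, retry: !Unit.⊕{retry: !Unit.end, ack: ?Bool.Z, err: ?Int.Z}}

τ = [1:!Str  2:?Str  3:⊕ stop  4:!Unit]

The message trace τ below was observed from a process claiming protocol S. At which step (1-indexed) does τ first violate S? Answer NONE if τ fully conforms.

4

[1] !Str  ✓  residual = ?Str.μZ.…
[2] ?Str  ✓  residual = μZ.…
[3] ⊕ stop  ✓  residual = ?Unit.&{more: ?Str.μZ.…, ok: !Str.end, ack: !Bool.end}
[4] got !Unit, protocol expects ?Unit  ✗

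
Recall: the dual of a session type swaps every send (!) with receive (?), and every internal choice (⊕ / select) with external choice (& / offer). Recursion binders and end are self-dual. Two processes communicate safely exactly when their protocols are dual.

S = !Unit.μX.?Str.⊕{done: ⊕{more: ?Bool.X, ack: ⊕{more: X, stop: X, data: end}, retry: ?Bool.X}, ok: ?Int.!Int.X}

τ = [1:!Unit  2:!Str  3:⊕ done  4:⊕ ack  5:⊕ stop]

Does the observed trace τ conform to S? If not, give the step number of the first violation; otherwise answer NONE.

2

@1 !Unit  ok  residual = μX.…
@2 got !Str, protocol expects ?Str  ✗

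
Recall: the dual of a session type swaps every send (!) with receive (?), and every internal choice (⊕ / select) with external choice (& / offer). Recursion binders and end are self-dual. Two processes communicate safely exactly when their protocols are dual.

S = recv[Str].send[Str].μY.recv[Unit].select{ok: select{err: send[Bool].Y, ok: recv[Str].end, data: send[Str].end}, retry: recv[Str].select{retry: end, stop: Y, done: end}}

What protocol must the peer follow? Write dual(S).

send[Str].recv[Str].μY.send[Unit].offer{ok: offer{err: recv[Bool].Y, ok: send[Str].end, data: recv[Str].end}, retry: send[Str].offer{retry: end, stop: Y, done: end}}

recv[Str] = send[Str]
  send[Str] = recv[Str]
    μY = μY  (binder kept)
      recv[Unit] = send[Unit]
        select{ok,retry} = offer{ok,retry}  (select→offer)
          [ok]
            select{err,ok,data} = offer{err,ok,data}  (select→offer)
              [err]
                send[Bool] = recv[Bool]
                  dual(Y) = Y
              [ok]
                recv[Str] = send[Str]
                  dual(end) = end
              [data]
                send[Str] = recv[Str]
                  dual(end) = end
          [retry]
            recv[Str] = send[Str]
              select{retry,stop,done} = offer{retry,stop,done}  (select→offer)
                [retry]
                  dual(end) = end
                [stop]
                  dual(Y) = Y
                [done]
                  dual(end) = end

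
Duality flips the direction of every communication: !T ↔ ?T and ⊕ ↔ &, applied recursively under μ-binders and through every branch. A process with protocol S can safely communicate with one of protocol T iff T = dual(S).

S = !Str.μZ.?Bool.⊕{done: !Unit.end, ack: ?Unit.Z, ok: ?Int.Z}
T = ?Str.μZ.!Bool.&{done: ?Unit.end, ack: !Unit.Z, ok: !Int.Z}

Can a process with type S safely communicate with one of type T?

!Str | ?Str  match
  μZ | μZ  match (rec unchanged)
    ?Bool | !Bool  match
      ⊕{done,ack,ok} | &{done,ack,ok}  match labels match
        case done:
          !Unit | ?Unit  match
            end | end  match
        case ack:
          ?Unit | !Unit  match
            Z | Z  match
        case ok:
          ?Int | !Int  match
            Z | Z  match

YES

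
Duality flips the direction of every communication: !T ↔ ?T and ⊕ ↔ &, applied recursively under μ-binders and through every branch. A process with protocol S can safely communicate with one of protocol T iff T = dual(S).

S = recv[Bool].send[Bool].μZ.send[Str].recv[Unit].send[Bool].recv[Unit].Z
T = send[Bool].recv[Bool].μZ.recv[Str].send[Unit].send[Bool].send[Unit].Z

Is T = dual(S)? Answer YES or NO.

NO

recv[Bool] ‖ send[Bool]  match
  send[Bool] ‖ recv[Bool]  match
    μZ ‖ μZ  match (μ self-dual)
      send[Str] ‖ recv[Str]  match
        recv[Unit] ‖ send[Unit]  match
          send[Bool] ‖ send[Bool]  ✗ same direction on both sides — not dual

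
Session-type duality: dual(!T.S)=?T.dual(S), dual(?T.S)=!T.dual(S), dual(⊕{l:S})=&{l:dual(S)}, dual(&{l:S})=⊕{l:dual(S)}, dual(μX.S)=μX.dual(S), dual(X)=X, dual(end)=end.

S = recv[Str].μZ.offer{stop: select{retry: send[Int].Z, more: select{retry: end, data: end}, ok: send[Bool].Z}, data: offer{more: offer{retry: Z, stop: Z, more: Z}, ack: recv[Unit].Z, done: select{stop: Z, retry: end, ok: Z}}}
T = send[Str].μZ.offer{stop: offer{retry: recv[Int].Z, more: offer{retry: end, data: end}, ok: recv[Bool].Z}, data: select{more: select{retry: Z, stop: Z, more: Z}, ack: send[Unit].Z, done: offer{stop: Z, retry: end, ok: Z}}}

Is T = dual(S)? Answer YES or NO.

recv[Str] vs send[Str]  ✓
  μZ vs μZ  ✓ (rec unchanged)
    offer{stop,data} vs offer{stop,data}  ✗ choice polarity not flipped — not dual

NO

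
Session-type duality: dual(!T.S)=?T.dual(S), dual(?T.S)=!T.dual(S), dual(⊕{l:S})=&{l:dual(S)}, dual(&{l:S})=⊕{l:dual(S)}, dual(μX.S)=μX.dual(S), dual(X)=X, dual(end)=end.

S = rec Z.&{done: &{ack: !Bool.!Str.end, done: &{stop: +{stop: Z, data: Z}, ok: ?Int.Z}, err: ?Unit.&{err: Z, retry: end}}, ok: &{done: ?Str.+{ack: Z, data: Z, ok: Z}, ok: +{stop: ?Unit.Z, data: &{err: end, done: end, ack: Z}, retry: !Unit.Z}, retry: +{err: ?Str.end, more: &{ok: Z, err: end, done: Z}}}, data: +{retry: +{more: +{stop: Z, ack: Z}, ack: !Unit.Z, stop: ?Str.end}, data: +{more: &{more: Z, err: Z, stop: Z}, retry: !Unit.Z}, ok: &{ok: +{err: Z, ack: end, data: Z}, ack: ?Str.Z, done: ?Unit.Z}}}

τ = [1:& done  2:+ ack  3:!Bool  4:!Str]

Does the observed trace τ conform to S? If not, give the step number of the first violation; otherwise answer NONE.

2

[1] & done  ok  state: &{ack: !Bool.!Str.end, done: &{stop: +{stop: rec Z.…, data: rec Z.…}, ok: ?Int.rec Z.…}, err: ?Unit.&{err: rec Z.…, retry: end}}
[2] got + ack, protocol expects & ack or & done or & err  ✗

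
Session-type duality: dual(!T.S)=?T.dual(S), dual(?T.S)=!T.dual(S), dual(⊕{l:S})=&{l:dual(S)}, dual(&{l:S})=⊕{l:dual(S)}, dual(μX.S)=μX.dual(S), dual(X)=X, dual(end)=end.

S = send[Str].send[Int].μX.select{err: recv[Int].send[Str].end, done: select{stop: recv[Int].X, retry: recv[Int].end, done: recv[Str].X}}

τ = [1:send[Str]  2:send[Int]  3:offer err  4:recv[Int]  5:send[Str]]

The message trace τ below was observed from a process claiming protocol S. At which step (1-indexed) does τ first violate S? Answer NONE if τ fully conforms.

3

step 1: send[Str]  match  cont: send[Int].μX.…
step 2: send[Int]  match  cont: μX.…
step 3: got offer err, protocol expects select err or select done  ✗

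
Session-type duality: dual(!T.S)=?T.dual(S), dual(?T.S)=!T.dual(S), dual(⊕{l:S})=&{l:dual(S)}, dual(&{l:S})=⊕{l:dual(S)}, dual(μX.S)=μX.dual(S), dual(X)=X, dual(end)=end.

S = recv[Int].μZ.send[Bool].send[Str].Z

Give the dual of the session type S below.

send[Int].μZ.recv[Bool].recv[Str].Z

recv[Int] ↦ send[Int]
  μZ ↦ μZ  (μ self-dual)
    send[Bool] ↦ recv[Bool]
      send[Str] ↦ recv[Str]
        Z self-dual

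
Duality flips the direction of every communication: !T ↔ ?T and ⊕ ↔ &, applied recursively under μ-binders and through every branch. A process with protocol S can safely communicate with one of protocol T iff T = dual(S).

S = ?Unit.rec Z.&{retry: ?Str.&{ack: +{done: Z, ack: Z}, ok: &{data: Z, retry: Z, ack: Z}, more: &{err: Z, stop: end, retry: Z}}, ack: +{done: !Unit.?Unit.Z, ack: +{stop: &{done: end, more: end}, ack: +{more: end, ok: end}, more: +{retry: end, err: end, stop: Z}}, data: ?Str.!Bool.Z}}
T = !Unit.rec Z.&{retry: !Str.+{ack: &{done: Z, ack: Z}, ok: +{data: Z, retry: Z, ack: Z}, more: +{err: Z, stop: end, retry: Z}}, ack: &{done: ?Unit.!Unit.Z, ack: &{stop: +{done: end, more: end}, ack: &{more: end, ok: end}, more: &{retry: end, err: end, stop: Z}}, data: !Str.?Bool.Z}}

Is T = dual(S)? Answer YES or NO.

?Unit | !Unit  match
  rec Z | rec Z  match (rec unchanged)
    &{retry,ack} | &{retry,ack}  ✗ choice polarity not flipped — not dual

NO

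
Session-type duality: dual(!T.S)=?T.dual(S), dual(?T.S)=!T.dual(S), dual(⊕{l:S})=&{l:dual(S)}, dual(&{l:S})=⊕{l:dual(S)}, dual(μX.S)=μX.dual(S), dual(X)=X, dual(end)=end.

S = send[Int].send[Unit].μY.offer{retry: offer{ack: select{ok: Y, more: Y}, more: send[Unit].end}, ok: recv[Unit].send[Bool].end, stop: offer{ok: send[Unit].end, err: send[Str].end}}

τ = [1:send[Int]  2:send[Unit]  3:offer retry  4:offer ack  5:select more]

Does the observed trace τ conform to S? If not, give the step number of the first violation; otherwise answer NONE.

NONE

[1] send[Int]  ok  state: send[Unit].μY.…
[2] send[Unit]  ok  state: μY.…
[3] offer retry  ok  state: offer{ack: select{ok: μY.…, more: μY.…}, more: send[Unit].end}
[4] offer ack  ok  state: select{ok: μY.…, more: μY.…}
[5] select more  ok  state: μY.…
trace exhausted — no violation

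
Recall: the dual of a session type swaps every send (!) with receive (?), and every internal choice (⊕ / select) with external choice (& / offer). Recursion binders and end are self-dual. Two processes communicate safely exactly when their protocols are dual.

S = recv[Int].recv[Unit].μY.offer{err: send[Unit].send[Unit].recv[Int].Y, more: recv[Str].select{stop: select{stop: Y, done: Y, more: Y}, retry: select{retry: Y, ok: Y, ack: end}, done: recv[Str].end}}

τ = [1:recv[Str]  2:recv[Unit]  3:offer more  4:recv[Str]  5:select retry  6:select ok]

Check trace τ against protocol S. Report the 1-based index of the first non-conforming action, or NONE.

1

@1 got recv[Str], protocol expects recv[Int]  ✗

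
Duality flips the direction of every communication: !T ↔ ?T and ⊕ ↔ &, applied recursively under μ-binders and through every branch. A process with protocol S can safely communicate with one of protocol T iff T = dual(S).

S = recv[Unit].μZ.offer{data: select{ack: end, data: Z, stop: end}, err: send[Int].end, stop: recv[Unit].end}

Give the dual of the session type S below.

recv[Unit] → send[Unit]
  μZ → μZ  (binder kept)
    offer{data,err,stop} → select{data,err,stop}  (offer→select)
      [data]
        select{ack,data,stop} → offer{ack,data,stop}  (internal→external)
          [ack]
            end ↦ end
          [data]
            Z ↦ Z
          [stop]
            end ↦ end
      [err]
        send[Int] → recv[Int]
          end ↦ end
      [stop]
        recv[Unit] → send[Unit]
          end ↦ end

send[Unit].μZ.select{data: offer{ack: end, data: Z, stop: end}, err: recv[Int].end, stop: send[Unit].end}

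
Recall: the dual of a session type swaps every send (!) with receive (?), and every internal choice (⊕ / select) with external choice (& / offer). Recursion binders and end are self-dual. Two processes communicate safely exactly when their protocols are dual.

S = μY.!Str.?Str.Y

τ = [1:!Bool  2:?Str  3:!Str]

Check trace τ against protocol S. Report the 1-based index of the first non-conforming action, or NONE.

1

@1 got !Bool, protocol expects !Str  ✗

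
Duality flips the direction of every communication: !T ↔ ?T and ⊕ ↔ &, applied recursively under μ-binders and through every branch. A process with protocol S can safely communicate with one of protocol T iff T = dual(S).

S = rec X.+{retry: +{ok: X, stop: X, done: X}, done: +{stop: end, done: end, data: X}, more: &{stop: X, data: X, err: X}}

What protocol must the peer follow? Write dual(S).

rec X.&{retry: &{ok: X, stop: X, done: X}, done: &{stop: end, done: end, data: X}, more: +{stop: X, data: X, err: X}}

rec X ↦ rec X  (binder kept)
  +{retry,done,more} ↦ &{retry,done,more}  (internal→external)
    • retry:
      +{ok,stop,done} ↦ &{ok,stop,done}  (internal→external)
        • ok:
          X ↦ X
        • stop:
          X ↦ X
        • done:
          X ↦ X
    • done:
      +{stop,done,data} ↦ &{stop,done,data}  (internal→external)
        • stop:
          end ↦ end
        • done:
          end ↦ end
        • data:
          X ↦ X
    • more:
      &{stop,data,err} ↦ +{stop,data,err}  (external→internal)
        • stop:
          X ↦ X
        • data:
          X ↦ X
        • err:
          X ↦ X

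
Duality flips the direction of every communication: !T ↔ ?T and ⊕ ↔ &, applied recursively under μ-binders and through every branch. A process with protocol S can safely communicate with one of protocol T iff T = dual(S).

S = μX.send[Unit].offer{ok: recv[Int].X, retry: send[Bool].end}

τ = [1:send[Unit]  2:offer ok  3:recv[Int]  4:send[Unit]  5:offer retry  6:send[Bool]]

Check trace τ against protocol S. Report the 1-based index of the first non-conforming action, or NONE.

NONE

[1] send[Unit]  match  residual = offer{ok: recv[Int].μX.…, retry: send[Bool].end}
[2] offer ok  match  residual = recv[Int].μX.…
[3] recv[Int]  match  residual = μX.…
[4] send[Unit]  match  residual = offer{ok: recv[Int].μX.…, retry: send[Bool].end}
[5] offer retry  match  residual = send[Bool].end
[6] send[Bool]  match  residual = end
trace exhausted — no violation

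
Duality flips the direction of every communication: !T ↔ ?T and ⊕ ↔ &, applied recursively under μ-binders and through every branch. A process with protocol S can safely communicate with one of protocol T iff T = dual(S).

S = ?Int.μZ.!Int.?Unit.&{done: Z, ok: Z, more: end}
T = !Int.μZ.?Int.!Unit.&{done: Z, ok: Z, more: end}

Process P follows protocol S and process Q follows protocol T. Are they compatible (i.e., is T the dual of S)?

?Int ‖ !Int  match
  μZ ‖ μZ  match (rec unchanged)
    !Int ‖ ?Int  match
      ?Unit ‖ !Unit  match
        &{done,ok,more} ‖ &{done,ok,more}  ✗ choice polarity not flipped — not dual

NO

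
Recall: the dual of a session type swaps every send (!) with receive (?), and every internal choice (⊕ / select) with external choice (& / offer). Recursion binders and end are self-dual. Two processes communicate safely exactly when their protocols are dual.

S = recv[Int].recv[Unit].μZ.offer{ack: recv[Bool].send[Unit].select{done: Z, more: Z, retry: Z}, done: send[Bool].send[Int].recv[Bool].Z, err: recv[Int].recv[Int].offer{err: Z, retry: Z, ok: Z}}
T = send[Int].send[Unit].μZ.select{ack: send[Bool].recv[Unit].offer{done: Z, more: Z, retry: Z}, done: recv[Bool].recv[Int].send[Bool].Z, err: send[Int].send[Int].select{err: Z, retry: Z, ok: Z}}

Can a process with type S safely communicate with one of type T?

recv[Int] | send[Int]  ✓
  recv[Unit] | send[Unit]  ✓
    μZ | μZ  ✓ (μ self-dual)
      offer{ack,done,err} | select{ack,done,err}  ✓ labels match
        case ack:
          recv[Bool] | send[Bool]  ✓
            send[Unit] | recv[Unit]  ✓
              select{done,more,retry} | offer{done,more,retry}  ✓ labels match
                case done:
                  Z | Z  ✓
                case more:
                  Z | Z  ✓
                case retry:
                  Z | Z  ✓
        case done:
          send[Bool] | recv[Bool]  ✓
            send[Int] | recv[Int]  ✓
              recv[Bool] | send[Bool]  ✓
                Z | Z  ✓
        case err:
          recv[Int] | send[Int]  ✓
            recv[Int] | send[Int]  ✓
              offer{err,retry,ok} | select{err,retry,ok}  ✓ labels match
                case err:
                  Z | Z  ✓
                case retry:
                  Z | Z  ✓
                case ok:
                  Z | Z  ✓

YES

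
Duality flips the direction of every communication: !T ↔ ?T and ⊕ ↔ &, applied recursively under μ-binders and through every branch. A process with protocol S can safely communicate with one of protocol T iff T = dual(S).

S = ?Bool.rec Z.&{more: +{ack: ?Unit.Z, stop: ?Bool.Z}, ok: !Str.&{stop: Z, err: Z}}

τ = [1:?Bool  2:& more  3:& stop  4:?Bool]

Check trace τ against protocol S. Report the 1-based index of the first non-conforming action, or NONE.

step 1: ?Bool  match  state: rec Z.…
step 2: & more  match  state: +{ack: ?Unit.rec Z.…, stop: ?Bool.rec Z.…}
step 3: got & stop, protocol expects + ack or + stop  ✗

3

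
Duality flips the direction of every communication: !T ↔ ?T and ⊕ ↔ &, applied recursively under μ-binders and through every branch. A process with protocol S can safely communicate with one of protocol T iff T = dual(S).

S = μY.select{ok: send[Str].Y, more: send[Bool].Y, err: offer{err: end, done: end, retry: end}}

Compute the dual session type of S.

μY = μY  (rec unchanged)
  select{ok,more,err} = offer{ok,more,err}  (internal→external)
    [ok]
      send[Str] = recv[Str]
        dual(Y) = Y
    [more]
      send[Bool] = recv[Bool]
        dual(Y) = Y
    [err]
      offer{err,done,retry} = select{err,done,retry}  (offer→select)
        [err]
          dual(end) = end
        [done]
          dual(end) = end
        [retry]
          dual(end) = end

μY.offer{ok: recv[Str].Y, more: recv[Bool].Y, err: select{err: end, done: end, retry: end}}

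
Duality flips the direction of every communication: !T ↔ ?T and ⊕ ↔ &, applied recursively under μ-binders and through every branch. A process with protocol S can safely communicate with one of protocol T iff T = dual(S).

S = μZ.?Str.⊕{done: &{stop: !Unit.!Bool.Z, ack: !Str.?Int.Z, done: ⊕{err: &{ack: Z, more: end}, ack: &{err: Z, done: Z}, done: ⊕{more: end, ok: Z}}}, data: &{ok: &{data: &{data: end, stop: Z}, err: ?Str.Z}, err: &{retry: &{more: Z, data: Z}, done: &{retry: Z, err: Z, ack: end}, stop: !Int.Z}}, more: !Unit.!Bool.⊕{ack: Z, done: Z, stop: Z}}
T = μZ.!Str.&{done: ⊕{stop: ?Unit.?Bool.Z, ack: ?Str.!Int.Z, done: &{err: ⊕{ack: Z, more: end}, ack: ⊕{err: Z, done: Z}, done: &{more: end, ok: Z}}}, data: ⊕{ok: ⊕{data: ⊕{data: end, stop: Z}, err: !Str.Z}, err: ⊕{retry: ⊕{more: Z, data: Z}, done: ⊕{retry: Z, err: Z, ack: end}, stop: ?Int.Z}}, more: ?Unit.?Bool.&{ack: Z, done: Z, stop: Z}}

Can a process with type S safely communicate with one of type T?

μZ | μZ  match (rec unchanged)
  ?Str | !Str  match
    ⊕{done,data,more} | &{done,data,more}  match label sets agree
      [done]
        &{stop,ack,done} | ⊕{stop,ack,done}  match label sets agree
          [stop]
            !Unit | ?Unit  match
              !Bool | ?Bool  match
                Z | Z  match
          [ack]
            !Str | ?Str  match
              ?Int | !Int  match
                Z | Z  match
          [done]
            ⊕{err,ack,done} | &{err,ack,done}  match label sets agree
              [err]
                &{ack,more} | ⊕{ack,more}  match label sets agree
                  [ack]
                    Z | Z  match
                  [more]
                    end | end  match
              [ack]
                &{err,done} | ⊕{err,done}  match label sets agree
                  [err]
                    Z | Z  match
                  [done]
                    Z | Z  match
              [done]
                ⊕{more,ok} | &{more,ok}  match label sets agree
                  [more]
                    end | end  match
                  [ok]
                    Z | Z  match
      [data]
        &{ok,err} | ⊕{ok,err}  match label sets agree
          [ok]
            &{data,err} | ⊕{data,err}  match label sets agree
              [data]
                &{data,stop} | ⊕{data,stop}  match label sets agree
                  [data]
                    end | end  match
                  [stop]
                    Z | Z  match
              [err]
                ?Str | !Str  match
                  Z | Z  match
          [err]
            &{retry,done,stop} | ⊕{retry,done,stop}  match label sets agree
              [retry]
                &{more,data} | ⊕{more,data}  match label sets agree
                  [more]
                    Z | Z  match
                  [data]
                    Z | Z  match
              [done]
                &{retry,err,ack} | ⊕{retry,err,ack}  match label sets agree
                  [retry]
                    Z | Z  match
                  [err]
                    Z | Z  match
                  [ack]
                    end | end  match
              [stop]
                !Int | ?Int  match
                  Z | Z  match
      [more]
        !Unit | ?Unit  match
          !Bool | ?Bool  match
            ⊕{ack,done,stop} | &{ack,done,stop}  match label sets agree
              [ack]
                Z | Z  match
              [done]
                Z | Z  match
              [stop]
                Z | Z  match

YES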